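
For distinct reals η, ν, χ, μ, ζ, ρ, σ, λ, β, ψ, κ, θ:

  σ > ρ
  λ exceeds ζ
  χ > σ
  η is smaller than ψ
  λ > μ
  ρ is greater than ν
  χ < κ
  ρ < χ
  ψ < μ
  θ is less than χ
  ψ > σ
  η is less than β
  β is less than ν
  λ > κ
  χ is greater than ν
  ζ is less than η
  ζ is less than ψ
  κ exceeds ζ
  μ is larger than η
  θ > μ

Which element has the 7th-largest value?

Piecing the relations together gives one ordering: ζ < η < β < ν < ρ < σ < ψ < μ < θ < χ < κ < λ.
Counting 7 from the largest end gives σ.

σ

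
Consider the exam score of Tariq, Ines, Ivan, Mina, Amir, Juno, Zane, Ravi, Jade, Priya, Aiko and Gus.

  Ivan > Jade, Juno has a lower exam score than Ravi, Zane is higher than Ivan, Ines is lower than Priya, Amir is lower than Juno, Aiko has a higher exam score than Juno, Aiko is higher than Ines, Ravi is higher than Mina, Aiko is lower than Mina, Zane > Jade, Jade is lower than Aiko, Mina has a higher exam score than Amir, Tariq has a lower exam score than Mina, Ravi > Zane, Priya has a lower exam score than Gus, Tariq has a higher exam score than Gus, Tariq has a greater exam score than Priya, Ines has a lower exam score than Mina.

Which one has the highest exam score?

Ravi

Amir is not greatest since Amir < Mina; Jade is not greatest since Jade < Zane; Juno is not greatest since Juno < Aiko; Ines is not greatest since Ines < Priya; Priya is not greatest since Priya < Tariq; Ivan is not greatest since Ivan < Zane; Gus is not greatest since Gus < Tariq; Aiko is not greatest since Aiko < Mina; Zane is not greatest since Zane < Ravi; Tariq is not greatest since Tariq < Mina; Mina is not greatest since Mina < Ravi.
Only Ravi has nothing above it, so Ravi is the highest exam score.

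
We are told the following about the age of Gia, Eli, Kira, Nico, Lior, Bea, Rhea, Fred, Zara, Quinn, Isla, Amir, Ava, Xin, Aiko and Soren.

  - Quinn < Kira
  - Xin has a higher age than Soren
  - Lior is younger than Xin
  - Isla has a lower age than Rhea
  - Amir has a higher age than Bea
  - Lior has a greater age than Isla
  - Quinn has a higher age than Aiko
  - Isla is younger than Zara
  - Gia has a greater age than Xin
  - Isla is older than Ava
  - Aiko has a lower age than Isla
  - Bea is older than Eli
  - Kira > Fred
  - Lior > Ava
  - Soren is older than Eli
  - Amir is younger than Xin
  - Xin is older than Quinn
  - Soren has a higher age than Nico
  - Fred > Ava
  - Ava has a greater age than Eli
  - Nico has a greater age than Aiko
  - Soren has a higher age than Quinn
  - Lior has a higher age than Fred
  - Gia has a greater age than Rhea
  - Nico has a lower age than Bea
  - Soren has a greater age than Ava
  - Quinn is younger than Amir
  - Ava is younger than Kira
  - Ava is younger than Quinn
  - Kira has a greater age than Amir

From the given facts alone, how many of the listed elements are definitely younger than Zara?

4

The elements the relations force below Zara are Aiko, Eli, Ava, Isla — no chain reaches any other.
That is 4.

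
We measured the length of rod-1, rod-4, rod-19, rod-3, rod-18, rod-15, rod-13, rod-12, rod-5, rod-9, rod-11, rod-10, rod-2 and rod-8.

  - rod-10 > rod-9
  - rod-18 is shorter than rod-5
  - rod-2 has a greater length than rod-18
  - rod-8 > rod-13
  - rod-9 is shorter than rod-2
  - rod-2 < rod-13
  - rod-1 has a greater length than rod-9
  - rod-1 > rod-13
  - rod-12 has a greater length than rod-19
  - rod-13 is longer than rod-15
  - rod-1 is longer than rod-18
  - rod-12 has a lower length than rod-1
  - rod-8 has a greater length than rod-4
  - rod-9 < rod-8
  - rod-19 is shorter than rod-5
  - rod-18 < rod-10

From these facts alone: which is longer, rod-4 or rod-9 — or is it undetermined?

undetermined

Following every chain through rod-4: above rod-4 we get rod-8.
rod-9 is not reached, and no chain runs the other way from rod-9 to rod-4.
So the given relations leave the order of rod-4 and rod-9 undetermined.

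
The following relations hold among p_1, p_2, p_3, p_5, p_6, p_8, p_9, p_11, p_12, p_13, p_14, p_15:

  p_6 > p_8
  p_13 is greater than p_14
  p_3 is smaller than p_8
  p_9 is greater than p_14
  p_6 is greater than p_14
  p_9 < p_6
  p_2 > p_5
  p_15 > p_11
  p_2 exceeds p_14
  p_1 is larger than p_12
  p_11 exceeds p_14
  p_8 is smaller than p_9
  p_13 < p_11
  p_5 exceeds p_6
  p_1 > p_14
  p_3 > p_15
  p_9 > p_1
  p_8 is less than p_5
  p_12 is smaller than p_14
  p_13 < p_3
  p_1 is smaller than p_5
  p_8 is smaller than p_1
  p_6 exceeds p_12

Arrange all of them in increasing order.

p_12 < p_14 < p_13 < p_11 < p_15 < p_3 < p_8 < p_1 < p_9 < p_6 < p_5 < p_2

Each adjacent pair is fixed by a given relation: p_12 < p_14; p_14 < p_13; p_13 < p_11; p_11 < p_15; p_15 < p_3; p_3 < p_8; p_8 < p_1; p_1 < p_9; p_9 < p_6; p_6 < p_5; p_5 < p_2. Chaining them end to end gives the full order.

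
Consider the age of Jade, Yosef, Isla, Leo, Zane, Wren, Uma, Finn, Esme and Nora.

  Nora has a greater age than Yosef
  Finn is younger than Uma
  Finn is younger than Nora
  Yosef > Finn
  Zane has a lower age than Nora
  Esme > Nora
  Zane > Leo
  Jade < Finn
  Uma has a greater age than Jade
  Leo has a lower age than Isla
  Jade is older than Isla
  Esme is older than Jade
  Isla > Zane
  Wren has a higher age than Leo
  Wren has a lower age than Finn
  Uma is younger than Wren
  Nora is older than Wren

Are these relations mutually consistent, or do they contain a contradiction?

Chaining the given relations yields Uma < Wren < Finn, so Uma < Finn. But one relation states Finn < Uma. These cannot both hold.

inconsistent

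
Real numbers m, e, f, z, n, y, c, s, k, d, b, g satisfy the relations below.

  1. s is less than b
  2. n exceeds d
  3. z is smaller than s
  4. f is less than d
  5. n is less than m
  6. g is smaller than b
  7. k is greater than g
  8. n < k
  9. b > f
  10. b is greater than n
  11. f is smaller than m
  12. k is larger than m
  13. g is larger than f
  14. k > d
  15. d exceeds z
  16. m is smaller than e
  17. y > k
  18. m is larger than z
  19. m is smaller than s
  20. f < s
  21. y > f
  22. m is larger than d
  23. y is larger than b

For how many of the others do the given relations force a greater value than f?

The elements the relations force above f are d, n, g, m, k, s, b, y, e — no chain reaches any other.
That is 9.

9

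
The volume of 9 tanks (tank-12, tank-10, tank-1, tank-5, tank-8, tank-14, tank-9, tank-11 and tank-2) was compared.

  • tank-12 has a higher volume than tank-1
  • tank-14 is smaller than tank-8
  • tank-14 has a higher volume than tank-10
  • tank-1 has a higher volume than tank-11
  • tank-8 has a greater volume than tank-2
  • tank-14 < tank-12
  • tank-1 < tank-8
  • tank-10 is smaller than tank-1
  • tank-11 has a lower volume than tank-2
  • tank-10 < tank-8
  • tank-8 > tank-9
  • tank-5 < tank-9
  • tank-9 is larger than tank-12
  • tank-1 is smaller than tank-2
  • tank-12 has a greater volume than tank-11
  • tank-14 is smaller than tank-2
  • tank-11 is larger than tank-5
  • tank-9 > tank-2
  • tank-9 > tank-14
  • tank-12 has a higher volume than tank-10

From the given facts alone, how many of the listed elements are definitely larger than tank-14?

Directly above tank-14: tank-12, tank-2, tank-9, tank-8.
Nothing else is reachable above tank-14; 4 in all.

4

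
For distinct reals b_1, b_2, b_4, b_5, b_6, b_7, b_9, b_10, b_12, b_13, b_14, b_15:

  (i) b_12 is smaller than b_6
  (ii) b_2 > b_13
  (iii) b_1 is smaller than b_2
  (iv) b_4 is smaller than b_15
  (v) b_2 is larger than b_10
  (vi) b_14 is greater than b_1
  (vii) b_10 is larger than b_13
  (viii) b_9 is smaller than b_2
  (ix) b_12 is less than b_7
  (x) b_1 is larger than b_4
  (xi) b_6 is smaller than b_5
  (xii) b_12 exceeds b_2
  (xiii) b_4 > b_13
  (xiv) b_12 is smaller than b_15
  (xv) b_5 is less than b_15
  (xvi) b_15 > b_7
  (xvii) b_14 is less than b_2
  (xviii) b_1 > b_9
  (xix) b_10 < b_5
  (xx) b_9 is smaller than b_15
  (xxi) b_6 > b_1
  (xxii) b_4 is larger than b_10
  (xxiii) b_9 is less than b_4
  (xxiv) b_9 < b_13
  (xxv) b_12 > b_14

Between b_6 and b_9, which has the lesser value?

Link the given pairs in sequence: b_9 < b_13; b_13 < b_10; b_10 < b_4; b_4 < b_1; b_1 < b_14; b_14 < b_2; b_2 < b_12; b_12 < b_6.
Chaining these gives b_9 < b_13 < b_10 < b_4 < b_1 < b_14 < b_2 < b_12 < b_6.
So b_9 < b_6; b_9 is the smaller of the two.

b_9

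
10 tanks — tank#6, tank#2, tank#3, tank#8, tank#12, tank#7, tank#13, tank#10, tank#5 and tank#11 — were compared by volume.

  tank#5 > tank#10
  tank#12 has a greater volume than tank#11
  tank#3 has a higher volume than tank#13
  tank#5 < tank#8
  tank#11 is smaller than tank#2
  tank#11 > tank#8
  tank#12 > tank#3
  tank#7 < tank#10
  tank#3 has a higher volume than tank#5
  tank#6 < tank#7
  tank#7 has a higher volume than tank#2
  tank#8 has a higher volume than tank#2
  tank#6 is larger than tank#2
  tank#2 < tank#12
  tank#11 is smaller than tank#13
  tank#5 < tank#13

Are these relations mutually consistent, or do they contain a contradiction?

inconsistent

Chaining the given relations yields tank#2 < tank#6 < tank#7 < tank#10 < tank#5 < tank#8 < tank#11, so tank#2 < tank#11. But one relation states tank#11 < tank#2. These cannot both hold.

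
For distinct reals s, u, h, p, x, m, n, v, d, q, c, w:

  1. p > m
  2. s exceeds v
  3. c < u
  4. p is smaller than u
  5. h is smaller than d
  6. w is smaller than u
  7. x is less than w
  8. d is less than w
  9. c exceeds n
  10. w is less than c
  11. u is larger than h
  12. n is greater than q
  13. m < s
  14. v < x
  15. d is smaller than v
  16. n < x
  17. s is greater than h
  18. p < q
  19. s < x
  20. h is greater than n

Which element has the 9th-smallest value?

x

Chaining the given pairs: m < p < q < n < h < d < v < s < x < w < c < u.
Counting 9 from the smallest end gives x.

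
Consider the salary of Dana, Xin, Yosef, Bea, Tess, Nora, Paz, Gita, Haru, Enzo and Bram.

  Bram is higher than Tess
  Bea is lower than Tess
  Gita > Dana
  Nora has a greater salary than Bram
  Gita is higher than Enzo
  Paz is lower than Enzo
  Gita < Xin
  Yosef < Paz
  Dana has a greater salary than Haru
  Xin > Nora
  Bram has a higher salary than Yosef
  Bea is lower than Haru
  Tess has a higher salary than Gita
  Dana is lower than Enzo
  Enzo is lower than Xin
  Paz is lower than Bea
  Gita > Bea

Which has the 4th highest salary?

Chaining the given pairs: Yosef < Paz < Bea < Haru < Dana < Enzo < Gita < Tess < Bram < Nora < Xin.
Counting 4 from the largest end gives Tess.

Tess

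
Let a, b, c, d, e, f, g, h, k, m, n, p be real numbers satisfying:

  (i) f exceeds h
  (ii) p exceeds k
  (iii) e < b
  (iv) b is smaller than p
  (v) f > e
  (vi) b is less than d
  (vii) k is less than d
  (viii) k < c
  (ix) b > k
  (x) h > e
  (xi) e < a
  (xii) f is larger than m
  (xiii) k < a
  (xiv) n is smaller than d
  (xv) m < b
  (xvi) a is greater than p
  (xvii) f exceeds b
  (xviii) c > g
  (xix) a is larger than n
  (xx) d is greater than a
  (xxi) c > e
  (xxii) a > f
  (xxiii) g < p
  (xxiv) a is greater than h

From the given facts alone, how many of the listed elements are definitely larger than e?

From e the given relations immediately reach b, h, c, f, a.
From those, p, d — 7 in total.
No other element is forced above e by the given relations, so the count is 7.

7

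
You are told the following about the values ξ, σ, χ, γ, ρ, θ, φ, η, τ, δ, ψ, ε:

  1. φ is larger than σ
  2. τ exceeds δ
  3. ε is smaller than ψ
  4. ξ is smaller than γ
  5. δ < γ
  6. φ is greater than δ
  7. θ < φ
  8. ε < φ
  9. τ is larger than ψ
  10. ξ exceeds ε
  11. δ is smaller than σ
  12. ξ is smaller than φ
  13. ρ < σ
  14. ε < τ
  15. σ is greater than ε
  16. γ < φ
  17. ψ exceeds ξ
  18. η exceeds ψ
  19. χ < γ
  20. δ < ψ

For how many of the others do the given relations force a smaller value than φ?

The elements the relations force below φ are ρ, ε, ξ, δ, σ, χ, γ, θ — no chain reaches any other.
That is 8.

8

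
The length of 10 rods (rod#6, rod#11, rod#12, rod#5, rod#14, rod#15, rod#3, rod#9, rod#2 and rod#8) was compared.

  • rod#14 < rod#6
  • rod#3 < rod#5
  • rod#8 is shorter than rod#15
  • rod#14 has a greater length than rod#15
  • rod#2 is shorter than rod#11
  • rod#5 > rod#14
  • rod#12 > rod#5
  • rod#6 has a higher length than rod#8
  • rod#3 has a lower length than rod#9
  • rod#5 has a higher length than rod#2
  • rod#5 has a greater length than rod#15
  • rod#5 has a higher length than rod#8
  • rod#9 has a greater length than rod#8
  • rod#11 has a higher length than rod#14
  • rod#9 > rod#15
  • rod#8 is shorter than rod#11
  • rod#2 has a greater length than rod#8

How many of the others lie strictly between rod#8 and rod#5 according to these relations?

3

Chaining upward from rod#8 reaches: rod#15, rod#14, rod#2, rod#6, rod#12, rod#9, rod#11.
Chaining downward from rod#5 reaches: rod#15, rod#14, rod#3, rod#2.
Strictly between rod#8 and rod#5 are those in both lists: rod#15, rod#14, rod#2 — 3 elements.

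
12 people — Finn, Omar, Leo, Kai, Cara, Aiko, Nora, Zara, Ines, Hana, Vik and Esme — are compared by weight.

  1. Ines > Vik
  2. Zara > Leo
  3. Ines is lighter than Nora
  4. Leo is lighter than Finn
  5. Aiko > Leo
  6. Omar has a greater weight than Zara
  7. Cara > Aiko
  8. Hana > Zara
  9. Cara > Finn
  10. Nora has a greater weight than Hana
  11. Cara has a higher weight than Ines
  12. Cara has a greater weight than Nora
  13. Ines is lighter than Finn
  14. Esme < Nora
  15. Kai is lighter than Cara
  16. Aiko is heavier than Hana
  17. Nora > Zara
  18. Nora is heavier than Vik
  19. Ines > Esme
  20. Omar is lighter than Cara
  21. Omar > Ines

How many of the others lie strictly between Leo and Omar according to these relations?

Chaining upward from Leo reaches: Zara, Hana, Nora, Finn, Aiko, Cara.
Chaining downward from Omar reaches: Vik, Esme, Ines, Zara.
Strictly between Leo and Omar are those in both lists: Zara — 1 element.

1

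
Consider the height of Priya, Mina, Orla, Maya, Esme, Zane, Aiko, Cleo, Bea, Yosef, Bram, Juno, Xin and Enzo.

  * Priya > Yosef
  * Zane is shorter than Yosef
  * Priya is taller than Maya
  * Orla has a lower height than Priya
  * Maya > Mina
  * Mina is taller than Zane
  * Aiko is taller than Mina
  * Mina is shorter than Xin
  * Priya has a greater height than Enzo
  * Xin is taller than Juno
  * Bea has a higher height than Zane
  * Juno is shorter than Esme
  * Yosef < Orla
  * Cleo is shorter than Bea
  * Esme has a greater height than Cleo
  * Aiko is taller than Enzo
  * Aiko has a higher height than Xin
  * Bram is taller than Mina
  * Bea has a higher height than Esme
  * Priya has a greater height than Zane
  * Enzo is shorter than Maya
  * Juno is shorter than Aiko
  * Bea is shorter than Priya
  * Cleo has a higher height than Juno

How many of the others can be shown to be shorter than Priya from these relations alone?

10

The elements the relations force below Priya are Zane, Juno, Cleo, Esme, Mina, Yosef, Enzo, Orla, Maya, Bea — no chain reaches any other.
That is 10.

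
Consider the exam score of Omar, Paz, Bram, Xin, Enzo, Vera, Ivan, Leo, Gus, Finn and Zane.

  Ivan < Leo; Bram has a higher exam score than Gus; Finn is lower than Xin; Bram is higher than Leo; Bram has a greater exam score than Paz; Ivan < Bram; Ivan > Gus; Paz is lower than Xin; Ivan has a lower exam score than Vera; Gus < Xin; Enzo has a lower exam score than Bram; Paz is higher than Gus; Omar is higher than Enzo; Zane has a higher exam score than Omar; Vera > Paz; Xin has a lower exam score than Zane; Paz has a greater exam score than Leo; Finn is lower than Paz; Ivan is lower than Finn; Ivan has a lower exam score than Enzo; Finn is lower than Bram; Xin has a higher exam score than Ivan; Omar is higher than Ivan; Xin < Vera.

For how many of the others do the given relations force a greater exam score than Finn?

From Finn the given relations immediately reach Paz, Xin, Bram.
From those, Zane, Vera — 5 in total.
Nothing else is reachable above Finn; 5 in all.

5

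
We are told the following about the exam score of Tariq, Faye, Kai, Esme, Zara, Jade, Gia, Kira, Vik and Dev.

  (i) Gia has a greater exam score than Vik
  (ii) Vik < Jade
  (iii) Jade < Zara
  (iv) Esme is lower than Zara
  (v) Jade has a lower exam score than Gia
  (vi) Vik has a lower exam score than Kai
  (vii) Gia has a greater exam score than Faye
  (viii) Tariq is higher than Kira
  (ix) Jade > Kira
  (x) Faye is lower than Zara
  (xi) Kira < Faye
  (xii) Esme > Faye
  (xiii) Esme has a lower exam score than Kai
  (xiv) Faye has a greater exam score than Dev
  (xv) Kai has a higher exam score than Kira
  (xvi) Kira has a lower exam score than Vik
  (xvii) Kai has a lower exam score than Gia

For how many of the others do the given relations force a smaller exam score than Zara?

Directly below Zara: Jade, Faye, Esme.
One step further: Kira, Vik, Dev (6 so far).
Nothing else is reachable below Zara; 6 in all.

6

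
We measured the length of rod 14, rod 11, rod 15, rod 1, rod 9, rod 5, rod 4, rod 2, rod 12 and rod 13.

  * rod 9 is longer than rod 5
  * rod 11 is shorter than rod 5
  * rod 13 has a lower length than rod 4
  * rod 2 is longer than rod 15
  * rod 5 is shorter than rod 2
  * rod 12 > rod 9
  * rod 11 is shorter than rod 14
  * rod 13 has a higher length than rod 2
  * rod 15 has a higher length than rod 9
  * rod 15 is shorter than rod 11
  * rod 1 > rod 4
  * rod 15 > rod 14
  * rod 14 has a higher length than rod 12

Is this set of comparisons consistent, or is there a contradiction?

We have rod 15 < rod 11 stated directly, yet also rod 11 < rod 5 < rod 9 < rod 12 < rod 14 < rod 15 by chaining the others — so rod 11 < rod 15. Contradiction.

inconsistent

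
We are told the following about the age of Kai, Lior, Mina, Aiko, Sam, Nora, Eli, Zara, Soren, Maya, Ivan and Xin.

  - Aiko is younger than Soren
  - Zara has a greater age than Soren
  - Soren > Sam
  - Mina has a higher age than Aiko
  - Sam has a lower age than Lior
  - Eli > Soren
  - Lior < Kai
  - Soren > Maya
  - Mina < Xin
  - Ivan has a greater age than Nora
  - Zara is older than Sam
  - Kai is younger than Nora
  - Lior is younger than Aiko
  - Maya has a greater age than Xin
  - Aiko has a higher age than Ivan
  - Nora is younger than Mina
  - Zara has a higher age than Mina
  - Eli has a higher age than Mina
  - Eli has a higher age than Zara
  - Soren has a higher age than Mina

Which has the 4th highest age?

Piecing the relations together gives one ordering: Sam < Lior < Kai < Nora < Ivan < Aiko < Mina < Xin < Maya < Soren < Zara < Eli.
Counting 4 from the largest end gives Maya.

Maya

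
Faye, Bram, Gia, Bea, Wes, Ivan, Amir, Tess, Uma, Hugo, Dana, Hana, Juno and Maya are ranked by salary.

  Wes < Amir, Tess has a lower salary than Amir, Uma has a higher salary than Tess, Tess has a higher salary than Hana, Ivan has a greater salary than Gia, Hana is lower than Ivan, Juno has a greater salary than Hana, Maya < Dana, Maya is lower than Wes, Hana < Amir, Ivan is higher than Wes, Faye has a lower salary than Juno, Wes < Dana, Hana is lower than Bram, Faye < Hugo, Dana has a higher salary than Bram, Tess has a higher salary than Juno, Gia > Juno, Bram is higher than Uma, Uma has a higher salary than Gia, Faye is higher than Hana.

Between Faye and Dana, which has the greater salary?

Dana

Faye < Juno and Juno < Gia give Faye < Gia.
With Gia < Uma: Faye < Juno < Gia < Uma.
Then Uma < Bram extends the chain to Bram.
Then Bram < Dana extends the chain to Dana.
So Faye < Dana; Dana is the higher of the two.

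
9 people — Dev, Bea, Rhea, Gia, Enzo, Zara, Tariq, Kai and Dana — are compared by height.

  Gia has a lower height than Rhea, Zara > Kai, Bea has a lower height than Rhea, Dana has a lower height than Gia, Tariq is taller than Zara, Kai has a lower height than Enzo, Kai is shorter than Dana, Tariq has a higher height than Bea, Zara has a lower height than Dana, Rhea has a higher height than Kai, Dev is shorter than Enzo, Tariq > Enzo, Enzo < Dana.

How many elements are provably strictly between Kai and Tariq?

Chaining upward from Kai reaches: Zara, Enzo, Dana, Gia, Rhea.
Chaining downward from Tariq reaches: Dev, Zara, Enzo, Bea.
Strictly between Kai and Tariq are those in both lists: Zara, Enzo — 2 elements.

2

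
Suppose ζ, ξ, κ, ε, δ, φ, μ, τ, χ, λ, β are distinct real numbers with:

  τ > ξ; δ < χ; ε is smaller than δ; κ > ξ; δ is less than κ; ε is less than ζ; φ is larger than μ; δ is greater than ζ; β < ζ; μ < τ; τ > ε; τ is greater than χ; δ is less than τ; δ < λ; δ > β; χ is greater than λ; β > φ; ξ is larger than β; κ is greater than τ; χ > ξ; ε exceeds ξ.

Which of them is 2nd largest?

Chaining the given pairs: μ < φ < β < ξ < ε < ζ < δ < λ < χ < τ < κ.
The 2nd largest is τ.

τ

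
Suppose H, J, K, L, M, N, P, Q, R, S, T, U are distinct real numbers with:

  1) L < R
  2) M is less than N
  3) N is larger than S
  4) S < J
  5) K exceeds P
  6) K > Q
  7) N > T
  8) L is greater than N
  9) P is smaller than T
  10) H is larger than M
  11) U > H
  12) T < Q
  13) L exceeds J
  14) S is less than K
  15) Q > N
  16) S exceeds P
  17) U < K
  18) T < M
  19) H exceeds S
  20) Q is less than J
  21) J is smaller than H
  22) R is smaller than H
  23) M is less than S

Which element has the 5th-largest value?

L

Piecing the relations together gives one ordering: P < T < M < S < N < Q < J < L < R < H < U < K.
The 5th largest is L.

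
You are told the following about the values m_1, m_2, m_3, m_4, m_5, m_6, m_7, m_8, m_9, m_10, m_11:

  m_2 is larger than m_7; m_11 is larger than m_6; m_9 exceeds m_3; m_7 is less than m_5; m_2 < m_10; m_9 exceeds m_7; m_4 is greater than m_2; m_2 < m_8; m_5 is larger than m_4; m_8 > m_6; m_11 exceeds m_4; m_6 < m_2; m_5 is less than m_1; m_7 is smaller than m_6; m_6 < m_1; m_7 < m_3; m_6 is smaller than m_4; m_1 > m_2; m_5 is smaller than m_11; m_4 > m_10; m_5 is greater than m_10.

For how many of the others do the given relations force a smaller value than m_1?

The elements the relations force below m_1 are m_7, m_6, m_2, m_10, m_4, m_5 — no chain reaches any other.
That is 6.

6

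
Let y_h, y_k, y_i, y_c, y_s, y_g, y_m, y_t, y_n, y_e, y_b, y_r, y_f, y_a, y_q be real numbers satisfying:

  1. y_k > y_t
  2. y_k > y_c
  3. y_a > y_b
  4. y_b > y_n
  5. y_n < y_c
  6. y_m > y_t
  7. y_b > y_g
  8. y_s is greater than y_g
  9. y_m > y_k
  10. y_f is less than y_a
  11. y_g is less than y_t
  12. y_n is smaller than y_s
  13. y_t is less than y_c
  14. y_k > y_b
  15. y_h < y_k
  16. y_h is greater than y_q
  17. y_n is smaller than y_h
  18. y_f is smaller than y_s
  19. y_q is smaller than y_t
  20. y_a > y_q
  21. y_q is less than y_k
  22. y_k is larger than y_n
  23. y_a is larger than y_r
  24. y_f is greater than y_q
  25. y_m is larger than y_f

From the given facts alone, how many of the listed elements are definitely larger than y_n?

7

The elements the relations force above y_n are y_s, y_b, y_c, y_h, y_k, y_m, y_a — no chain reaches any other.
That is 7.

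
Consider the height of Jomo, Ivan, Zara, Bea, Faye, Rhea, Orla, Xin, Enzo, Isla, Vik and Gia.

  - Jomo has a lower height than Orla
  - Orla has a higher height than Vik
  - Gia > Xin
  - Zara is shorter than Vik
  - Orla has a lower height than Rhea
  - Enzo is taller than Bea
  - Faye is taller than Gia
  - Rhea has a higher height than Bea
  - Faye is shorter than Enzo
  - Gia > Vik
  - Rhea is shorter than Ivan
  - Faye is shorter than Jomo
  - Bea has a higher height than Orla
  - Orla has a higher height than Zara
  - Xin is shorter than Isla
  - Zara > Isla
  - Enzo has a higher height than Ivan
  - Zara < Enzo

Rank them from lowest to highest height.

Xin < Isla < Zara < Vik < Gia < Faye < Jomo < Orla < Bea < Rhea < Ivan < Enzo

The consecutive links are each given: Xin < Isla; Isla < Zara; Zara < Vik; Vik < Gia; Gia < Faye; Faye < Jomo; Jomo < Orla; Orla < Bea; Bea < Rhea; Rhea < Ivan; Ivan < Enzo.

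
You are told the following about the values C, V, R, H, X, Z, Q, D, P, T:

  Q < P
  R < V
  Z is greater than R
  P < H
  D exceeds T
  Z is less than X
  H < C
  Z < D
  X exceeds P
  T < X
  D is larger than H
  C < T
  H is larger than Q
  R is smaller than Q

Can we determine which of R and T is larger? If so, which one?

T

Link the given pairs in sequence: R < Q; Q < P; P < H; H < C; C < T.
Together: R < Q < P < H < C < T.
So T is larger.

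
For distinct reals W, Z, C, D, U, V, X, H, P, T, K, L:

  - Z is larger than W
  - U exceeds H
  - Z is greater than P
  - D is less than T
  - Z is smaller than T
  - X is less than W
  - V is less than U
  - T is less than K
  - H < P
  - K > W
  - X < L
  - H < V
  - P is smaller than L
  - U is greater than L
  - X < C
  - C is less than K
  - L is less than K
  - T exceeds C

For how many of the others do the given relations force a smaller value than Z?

4

Directly below Z: P, W.
One step further: H, X (4 so far).
Nothing else is reachable below Z; 4 in all.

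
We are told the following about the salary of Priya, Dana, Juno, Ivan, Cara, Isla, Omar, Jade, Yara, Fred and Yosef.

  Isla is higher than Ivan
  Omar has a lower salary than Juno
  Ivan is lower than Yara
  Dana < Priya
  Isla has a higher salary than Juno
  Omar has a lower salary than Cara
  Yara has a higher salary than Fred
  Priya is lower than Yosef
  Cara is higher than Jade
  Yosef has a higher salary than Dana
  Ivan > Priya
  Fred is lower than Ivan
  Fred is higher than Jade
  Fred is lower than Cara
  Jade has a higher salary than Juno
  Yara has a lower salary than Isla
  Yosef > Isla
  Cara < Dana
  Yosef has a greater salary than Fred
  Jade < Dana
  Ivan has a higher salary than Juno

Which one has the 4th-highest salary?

Chaining the given pairs: Omar < Juno < Jade < Fred < Cara < Dana < Priya < Ivan < Yara < Isla < Yosef.
The 4th largest is Ivan.

Ivan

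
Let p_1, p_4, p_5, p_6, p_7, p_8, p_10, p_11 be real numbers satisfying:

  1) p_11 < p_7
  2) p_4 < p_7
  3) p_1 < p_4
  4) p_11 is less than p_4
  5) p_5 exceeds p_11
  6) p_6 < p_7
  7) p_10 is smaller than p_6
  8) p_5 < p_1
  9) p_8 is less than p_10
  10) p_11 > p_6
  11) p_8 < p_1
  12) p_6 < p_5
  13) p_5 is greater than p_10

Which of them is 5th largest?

Piecing the relations together gives one ordering: p_8 < p_10 < p_6 < p_11 < p_5 < p_1 < p_4 < p_7.
The 5th largest is p_11.

p_11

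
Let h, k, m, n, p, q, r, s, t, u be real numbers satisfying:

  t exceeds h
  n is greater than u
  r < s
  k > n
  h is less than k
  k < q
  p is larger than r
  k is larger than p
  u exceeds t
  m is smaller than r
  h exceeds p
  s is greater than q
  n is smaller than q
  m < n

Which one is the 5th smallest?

The consecutive relations fix a unique order: m < r < p < h < t < u < n < k < q < s.
The 5th smallest is t.

t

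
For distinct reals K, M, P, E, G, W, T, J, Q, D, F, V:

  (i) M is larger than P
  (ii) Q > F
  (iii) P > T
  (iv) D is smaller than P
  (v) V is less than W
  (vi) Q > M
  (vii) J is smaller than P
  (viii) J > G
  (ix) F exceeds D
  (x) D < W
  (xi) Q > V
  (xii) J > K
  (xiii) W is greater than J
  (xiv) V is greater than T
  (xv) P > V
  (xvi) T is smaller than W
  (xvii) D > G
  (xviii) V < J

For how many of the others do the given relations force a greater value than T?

6

From T the given relations immediately reach V, P, W.
From those, J, M, Q — 6 in total.
Nothing else is reachable above T; 6 in all.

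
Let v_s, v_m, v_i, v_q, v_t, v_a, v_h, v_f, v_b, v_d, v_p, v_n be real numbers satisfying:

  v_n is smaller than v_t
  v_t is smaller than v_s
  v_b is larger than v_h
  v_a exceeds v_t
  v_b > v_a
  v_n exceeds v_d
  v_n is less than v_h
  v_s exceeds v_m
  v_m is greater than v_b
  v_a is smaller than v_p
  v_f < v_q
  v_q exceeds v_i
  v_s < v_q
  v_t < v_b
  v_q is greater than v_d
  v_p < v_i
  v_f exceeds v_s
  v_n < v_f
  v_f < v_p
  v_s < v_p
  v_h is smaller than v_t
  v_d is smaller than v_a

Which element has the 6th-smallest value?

Piecing the relations together gives one ordering: v_d < v_n < v_h < v_t < v_a < v_b < v_m < v_s < v_f < v_p < v_i < v_q.
Counting 6 from the smallest end gives v_b.

v_b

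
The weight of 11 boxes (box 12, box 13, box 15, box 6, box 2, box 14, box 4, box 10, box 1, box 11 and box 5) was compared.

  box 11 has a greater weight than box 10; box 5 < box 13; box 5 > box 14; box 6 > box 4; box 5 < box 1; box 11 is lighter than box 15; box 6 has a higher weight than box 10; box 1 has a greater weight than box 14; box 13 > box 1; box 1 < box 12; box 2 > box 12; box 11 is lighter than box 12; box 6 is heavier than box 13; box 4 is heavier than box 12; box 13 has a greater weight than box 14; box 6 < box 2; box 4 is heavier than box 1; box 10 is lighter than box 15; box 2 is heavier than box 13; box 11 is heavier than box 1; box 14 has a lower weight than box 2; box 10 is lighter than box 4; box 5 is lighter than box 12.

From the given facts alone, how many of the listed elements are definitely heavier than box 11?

Directly above box 11: box 12, box 15.
One step further: box 4, box 2 (4 so far).
One step further: box 6 (5 so far).
Nothing else is reachable above box 11; 5 in all.

5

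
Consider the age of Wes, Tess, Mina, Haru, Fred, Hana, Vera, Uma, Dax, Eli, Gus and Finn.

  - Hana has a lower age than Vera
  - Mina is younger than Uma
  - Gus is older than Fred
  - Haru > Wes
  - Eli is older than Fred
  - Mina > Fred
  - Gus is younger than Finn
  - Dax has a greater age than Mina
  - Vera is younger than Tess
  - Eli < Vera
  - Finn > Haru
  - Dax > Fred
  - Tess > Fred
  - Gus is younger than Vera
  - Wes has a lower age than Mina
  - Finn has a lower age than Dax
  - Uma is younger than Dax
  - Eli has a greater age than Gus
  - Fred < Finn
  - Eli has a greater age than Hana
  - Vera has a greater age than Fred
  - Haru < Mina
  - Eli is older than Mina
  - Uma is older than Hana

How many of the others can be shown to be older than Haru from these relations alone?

Directly above Haru: Mina, Finn.
One step further: Eli, Uma, Dax (5 so far).
One step further: Vera (6 so far).
One step further: Tess (7 so far).
Nothing else is reachable above Haru; 7 in all.

7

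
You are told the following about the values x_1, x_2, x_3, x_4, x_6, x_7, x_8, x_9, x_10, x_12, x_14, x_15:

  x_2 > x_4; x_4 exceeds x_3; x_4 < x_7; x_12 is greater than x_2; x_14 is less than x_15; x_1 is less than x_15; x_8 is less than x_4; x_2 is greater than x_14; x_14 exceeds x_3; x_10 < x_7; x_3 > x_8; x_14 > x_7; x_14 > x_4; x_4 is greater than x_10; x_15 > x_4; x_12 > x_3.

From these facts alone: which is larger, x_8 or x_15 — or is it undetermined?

x_8 < x_3 and x_3 < x_4 give x_8 < x_4.
With x_4 < x_7: x_8 < x_3 < x_4 < x_7.
Then x_7 < x_14 extends the chain to x_14.
With x_14 < x_15: x_8 < x_3 < x_4 < x_7 < x_14 < x_15.
So x_15 is larger.

x_15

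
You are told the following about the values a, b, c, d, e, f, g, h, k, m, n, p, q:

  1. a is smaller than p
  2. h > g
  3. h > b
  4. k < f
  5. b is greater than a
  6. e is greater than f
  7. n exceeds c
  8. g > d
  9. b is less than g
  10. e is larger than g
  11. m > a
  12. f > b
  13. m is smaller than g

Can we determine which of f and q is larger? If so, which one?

undetermined

Following every chain through f: above f we get e; below f we get a, k, b.
q is not reached, and no chain runs the other way from q to f.
So the given relations leave the order of f and q undetermined.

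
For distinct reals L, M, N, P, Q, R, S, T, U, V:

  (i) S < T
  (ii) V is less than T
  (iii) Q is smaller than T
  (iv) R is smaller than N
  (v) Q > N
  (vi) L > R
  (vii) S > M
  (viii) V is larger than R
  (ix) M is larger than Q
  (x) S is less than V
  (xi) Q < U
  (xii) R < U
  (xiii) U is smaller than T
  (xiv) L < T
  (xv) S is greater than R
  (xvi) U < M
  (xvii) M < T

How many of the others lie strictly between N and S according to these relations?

Chaining upward from N reaches: Q, U, M, V, T.
Chaining downward from S reaches: R, Q, U, M.
Strictly between N and S are those in both lists: Q, U, M — 3 elements.

3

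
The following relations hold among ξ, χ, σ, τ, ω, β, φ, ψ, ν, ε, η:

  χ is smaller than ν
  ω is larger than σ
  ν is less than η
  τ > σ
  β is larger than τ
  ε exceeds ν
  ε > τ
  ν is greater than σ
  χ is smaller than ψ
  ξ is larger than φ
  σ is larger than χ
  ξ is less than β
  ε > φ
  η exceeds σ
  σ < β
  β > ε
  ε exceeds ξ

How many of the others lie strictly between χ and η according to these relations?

Chaining upward from χ reaches: σ, ν, τ, ε, β, ψ, ω.
Chaining downward from η reaches: σ, ν.
Strictly between χ and η are those in both lists: σ, ν — 2 elements.

2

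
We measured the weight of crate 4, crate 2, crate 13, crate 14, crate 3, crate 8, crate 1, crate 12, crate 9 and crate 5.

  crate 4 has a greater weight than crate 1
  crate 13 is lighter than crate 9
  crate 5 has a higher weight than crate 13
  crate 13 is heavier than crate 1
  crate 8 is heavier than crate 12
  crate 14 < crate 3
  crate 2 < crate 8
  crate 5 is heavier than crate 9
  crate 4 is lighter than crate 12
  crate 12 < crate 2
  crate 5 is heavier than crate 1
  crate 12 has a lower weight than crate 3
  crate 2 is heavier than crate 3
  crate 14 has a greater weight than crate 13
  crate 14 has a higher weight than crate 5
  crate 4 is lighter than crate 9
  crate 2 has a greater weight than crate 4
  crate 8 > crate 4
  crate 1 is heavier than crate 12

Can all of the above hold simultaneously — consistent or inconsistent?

inconsistent

Chaining the given relations yields crate 4 < crate 12 < crate 1, so crate 4 < crate 1. But one relation states crate 1 < crate 4. These cannot both hold.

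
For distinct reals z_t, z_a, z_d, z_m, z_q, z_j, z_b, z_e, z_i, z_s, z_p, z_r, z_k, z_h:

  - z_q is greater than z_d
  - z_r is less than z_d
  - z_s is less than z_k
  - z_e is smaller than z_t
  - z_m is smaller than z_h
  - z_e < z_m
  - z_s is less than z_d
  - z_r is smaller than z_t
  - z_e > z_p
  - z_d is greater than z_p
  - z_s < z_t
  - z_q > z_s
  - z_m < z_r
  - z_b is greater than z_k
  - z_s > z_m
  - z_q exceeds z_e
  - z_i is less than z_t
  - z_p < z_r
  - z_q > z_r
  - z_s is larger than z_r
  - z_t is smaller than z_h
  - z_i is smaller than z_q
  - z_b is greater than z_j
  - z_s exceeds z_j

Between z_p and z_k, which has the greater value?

z_k

z_p < z_e and z_e < z_m give z_p < z_m.
With z_m < z_r: z_p < z_e < z_m < z_r.
With z_r < z_s: z_p < z_e < z_m < z_r < z_s.
Then z_s < z_k extends the chain to z_k.
So z_p < z_k; z_k is the larger of the two.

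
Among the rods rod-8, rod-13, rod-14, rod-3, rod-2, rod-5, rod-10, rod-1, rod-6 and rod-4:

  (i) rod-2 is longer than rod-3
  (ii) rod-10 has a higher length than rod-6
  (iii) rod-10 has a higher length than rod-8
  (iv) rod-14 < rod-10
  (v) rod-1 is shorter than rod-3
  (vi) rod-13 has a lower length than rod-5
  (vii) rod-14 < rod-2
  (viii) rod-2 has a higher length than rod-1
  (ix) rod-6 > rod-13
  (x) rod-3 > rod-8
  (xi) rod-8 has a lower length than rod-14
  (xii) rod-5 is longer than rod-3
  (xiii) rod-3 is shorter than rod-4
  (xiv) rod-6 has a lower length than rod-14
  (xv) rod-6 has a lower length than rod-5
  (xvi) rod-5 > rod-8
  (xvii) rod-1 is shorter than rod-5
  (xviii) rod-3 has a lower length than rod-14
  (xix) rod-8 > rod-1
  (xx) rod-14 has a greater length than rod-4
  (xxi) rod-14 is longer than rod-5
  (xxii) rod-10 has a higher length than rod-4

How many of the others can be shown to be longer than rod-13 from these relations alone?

5

The elements the relations force above rod-13 are rod-6, rod-5, rod-14, rod-10, rod-2 — no chain reaches any other.
That is 5.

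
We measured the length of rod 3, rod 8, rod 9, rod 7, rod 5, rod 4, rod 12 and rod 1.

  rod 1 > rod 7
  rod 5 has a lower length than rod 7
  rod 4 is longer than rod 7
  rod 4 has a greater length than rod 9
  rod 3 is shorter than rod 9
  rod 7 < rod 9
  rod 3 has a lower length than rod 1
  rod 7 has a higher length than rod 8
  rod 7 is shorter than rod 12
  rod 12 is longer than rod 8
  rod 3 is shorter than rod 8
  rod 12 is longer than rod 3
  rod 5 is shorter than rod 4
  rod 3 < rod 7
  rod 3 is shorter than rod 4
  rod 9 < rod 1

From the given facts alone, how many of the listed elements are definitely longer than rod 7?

Directly above rod 7: rod 9, rod 4, rod 12, rod 1.
No other element is forced above rod 7 by the given relations, so the count is 4.

4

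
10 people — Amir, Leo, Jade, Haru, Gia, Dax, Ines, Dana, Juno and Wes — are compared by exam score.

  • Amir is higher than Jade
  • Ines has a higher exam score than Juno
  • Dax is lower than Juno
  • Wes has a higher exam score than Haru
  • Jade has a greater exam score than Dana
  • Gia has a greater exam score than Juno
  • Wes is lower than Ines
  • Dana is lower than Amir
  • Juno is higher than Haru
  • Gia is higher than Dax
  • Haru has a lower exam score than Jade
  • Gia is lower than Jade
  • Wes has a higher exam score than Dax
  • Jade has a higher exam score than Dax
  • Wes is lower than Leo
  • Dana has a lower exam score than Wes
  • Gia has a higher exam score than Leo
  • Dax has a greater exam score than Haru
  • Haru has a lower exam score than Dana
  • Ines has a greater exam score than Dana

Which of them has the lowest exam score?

Haru

Dax is not least since Haru < Dax; Dana is not least since Haru < Dana; Juno is not least since Dax < Juno; Wes is not least since Dana < Wes; Leo is not least since Wes < Leo; Gia is not least since Dax < Gia; Jade is not least since Haru < Jade; Amir is not least since Dana < Amir; Ines is not least since Wes < Ines.
Only Haru has nothing below it, so Haru is the lowest exam score.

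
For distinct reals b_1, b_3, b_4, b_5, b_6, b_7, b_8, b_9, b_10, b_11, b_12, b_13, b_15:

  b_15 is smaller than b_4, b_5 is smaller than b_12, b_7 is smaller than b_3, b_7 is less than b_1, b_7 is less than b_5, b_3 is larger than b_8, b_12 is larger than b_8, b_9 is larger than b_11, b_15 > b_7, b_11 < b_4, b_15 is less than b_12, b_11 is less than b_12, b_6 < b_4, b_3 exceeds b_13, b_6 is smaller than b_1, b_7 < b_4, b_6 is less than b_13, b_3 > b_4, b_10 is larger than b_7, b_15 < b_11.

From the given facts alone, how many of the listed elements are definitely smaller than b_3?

7

From b_3 the given relations immediately reach b_7, b_8, b_13, b_4.
From those, b_15, b_6, b_11 — 7 in total.
No other element is forced below b_3 by the given relations, so the count is 7.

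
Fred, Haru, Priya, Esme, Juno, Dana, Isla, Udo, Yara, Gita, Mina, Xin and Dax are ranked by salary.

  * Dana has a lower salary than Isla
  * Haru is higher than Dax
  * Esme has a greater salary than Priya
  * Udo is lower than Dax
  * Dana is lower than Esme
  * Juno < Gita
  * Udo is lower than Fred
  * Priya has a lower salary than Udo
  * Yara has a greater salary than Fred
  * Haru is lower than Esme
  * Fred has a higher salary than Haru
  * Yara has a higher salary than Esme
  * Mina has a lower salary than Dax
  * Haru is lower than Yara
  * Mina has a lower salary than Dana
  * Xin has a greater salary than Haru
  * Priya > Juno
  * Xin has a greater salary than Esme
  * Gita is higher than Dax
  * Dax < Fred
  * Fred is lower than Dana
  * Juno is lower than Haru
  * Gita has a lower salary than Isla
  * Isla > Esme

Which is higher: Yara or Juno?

Yara

The relevant relations are Juno < Priya; Priya < Udo; Udo < Dax; Dax < Haru; Haru < Fred; Fred < Dana; Dana < Esme; Esme < Yara.
Chaining these gives Juno < Priya < Udo < Dax < Haru < Fred < Dana < Esme < Yara.
So Juno < Yara; Yara is the higher of the two.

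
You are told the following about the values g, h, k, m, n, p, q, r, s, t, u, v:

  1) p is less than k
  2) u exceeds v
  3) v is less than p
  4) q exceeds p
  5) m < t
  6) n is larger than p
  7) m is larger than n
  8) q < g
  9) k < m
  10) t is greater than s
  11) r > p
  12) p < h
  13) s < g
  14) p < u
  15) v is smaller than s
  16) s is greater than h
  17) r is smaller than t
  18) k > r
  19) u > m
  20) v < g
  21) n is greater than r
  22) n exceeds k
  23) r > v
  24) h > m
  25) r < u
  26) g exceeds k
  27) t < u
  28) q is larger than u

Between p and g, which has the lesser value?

p < r and r < k give p < k.
Then k < n extends the chain to n.
With n < m: p < r < k < n < m.
Then m < h extends the chain to h.
With h < s: p < r < k < n < m < h < s.
Then s < t extends the chain to t.
With t < u: p < r < k < n < m < h < s < t < u.
With u < q: p < r < k < n < m < h < s < t < u < q.
Then q < g extends the chain to g.
So p < g; p is the smaller of the two.

p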